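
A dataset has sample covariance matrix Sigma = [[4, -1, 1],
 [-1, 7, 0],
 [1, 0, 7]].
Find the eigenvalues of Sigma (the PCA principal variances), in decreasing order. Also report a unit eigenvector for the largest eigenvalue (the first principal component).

Step 1 — characteristic polynomial p(λ) = det(λI - Sigma) = λ³ - tr·λ² + c_1·λ - det, where tr = trace, c_1 = sum of the principal 2×2 minors, det = det(Sigma):
  tr = 4 + 7 + 7 = 18,
  c_1 = (4·7 - (-1)²) + (4·7 - (1)²) + (7·7 - (0)²) = 27 + 27 + 49 = 103,
  det = 4·(7·7 - (0)²) - (-1)·((-1)·7 - (0)·(1)) + (1)·((-1)·(0) - 7·(1)) = 4·(49) - (-1)·(-7) + (1)·(-7) = 182.
  So p(λ) = λ³ - 18λ² + 103λ - 182.
Step 2 — look for an integer root (rational root theorem: any rational root is an integer divisor of 182). Testing λ = 7:
  p(7) = 343 - 882 + 721 - 182 = 0  ✓
  Dividing out (λ - 7): p(λ) = (λ - 7)(λ² - 11λ + 26).
Step 3 — remaining eigenvalues from the quadratic λ² - 11λ + 26 = 0:
  Δ = 11² - 4·26 = 121 - 104 = 17,  λ = (11 ± √17)/2 = (11 ± 4.1231)/2 ≈ 7.5616 or 3.4384.
  Sorted: λ_1 = 7.5616,  λ_2 = 7,  λ_3 = 3.4384  (check: sum = 18 = tr ✓).

Step 4 — unit eigenvector for λ_1 ≈ 7.5616: v spans the null space of (Sigma - λ_1 I), whose rows are
  r_1 = (-3.5616, -1, 1),  r_2 = (-1, -0.5616, 0),  r_3 = (1, 0, -0.5616).
  v is orthogonal to every row, so take v ∝ r_1 × r_2 = ((-1)·(0) - (1)·(-0.5616), (1)·(-1) - (-3.5616)·(0), (-3.5616)·(-0.5616) - (-1)·(-1)) ≈ (0.5616, -1, 1).
  Let u = (0.5616, -1, 1).
  ||u|| = √((0.5616)² + (-1)² + (1)²) = √(2.3153) ≈ 1.5216,  v_1 = u/||u|| ≈ (0.369, -0.6572, 0.6572) (||v_1|| = 1).

λ_1 = 7.5616,  λ_2 = 7,  λ_3 = 3.4384;  v_1 ≈ (0.369, -0.6572, 0.6572)


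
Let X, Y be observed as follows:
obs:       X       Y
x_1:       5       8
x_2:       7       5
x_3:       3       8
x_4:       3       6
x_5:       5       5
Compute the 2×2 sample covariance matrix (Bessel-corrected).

Step 1 — column means:
  mean(X) = (5 + 7 + 3 + 3 + 5) / 5 = 23/5 = 4.6
  mean(Y) = (8 + 5 + 8 + 6 + 5) / 5 = 32/5 = 6.4

Step 2 — sample covariance S[i,j] = (1/(n-1)) · Σ_k (x_{k,i} - mean_i) · (x_{k,j} - mean_j), with n-1 = 4.
  S[X,X] = ((0.4)·(0.4) + (2.4)·(2.4) + (-1.6)·(-1.6) + (-1.6)·(-1.6) + (0.4)·(0.4)) / 4 = 11.2/4 = 2.8
  S[X,Y] = ((0.4)·(1.6) + (2.4)·(-1.4) + (-1.6)·(1.6) + (-1.6)·(-0.4) + (0.4)·(-1.4)) / 4 = -5.2/4 = -1.3
  S[Y,Y] = ((1.6)·(1.6) + (-1.4)·(-1.4) + (1.6)·(1.6) + (-0.4)·(-0.4) + (-1.4)·(-1.4)) / 4 = 9.2/4 = 2.3

S is symmetric (S[j,i] = S[i,j]). Assembling:

S = [[2.8, -1.3],
 [-1.3, 2.3]]


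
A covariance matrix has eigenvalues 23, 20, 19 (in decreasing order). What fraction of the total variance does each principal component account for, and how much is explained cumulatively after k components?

Step 1 — total variance = trace(Sigma) = Σ λ_i = 23 + 20 + 19 = 62.

Step 2 — fraction explained by component i = λ_i / Σ λ:
  PC1: 23/62 = 0.371
  PC2: 20/62 = 0.3226
  PC3: 19/62 = 0.3065

Step 3 — cumulative fraction after k components = (λ_1 + ... + λ_k) / Σ λ:
  k = 1: 23/62 = 0.371
  k = 2: (23 + 20)/62 = 43/62 = 0.6935
  k = 3: (23 + 20 + 19)/62 = 62/62 = 1

Summary (fraction, with percent):

explained: PC1 0.371 (37.1%), PC2 0.3226 (32.26%), PC3 0.3065 (30.65%);  cumulative: 0.371, 0.6935, 1


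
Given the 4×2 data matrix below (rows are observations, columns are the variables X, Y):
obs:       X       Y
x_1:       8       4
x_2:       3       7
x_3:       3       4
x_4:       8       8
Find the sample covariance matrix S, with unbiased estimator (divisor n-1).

Step 1 — column means:
  mean(X) = (8 + 3 + 3 + 8) / 4 = 22/4 = 5.5
  mean(Y) = (4 + 7 + 4 + 8) / 4 = 23/4 = 5.75

Step 2 — sample covariance S[i,j] = (1/(n-1)) · Σ_k (x_{k,i} - mean_i) · (x_{k,j} - mean_j), with n-1 = 3.
  S[X,X] = ((2.5)·(2.5) + (-2.5)·(-2.5) + (-2.5)·(-2.5) + (2.5)·(2.5)) / 3 = 25/3 = 8.3333
  S[X,Y] = ((2.5)·(-1.75) + (-2.5)·(1.25) + (-2.5)·(-1.75) + (2.5)·(2.25)) / 3 = 2.5/3 = 0.8333
  S[Y,Y] = ((-1.75)·(-1.75) + (1.25)·(1.25) + (-1.75)·(-1.75) + (2.25)·(2.25)) / 3 = 12.75/3 = 4.25

S is symmetric (S[j,i] = S[i,j]). Assembling:

S = [[8.3333, 0.8333],
 [0.8333, 4.25]]


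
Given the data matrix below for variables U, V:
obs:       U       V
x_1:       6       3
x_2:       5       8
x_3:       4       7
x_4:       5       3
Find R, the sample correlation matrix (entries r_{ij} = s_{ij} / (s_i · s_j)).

Step 1 — column means:
  mean(U) = (6 + 5 + 4 + 5) / 4 = 20/4 = 5
  mean(V) = (3 + 8 + 7 + 3) / 4 = 21/4 = 5.25

Step 2 — sample variances and covariances s[i,j] = (1/(n-1)) · Σ_k (x_{k,i} - mean_i) · (x_{k,j} - mean_j), with n-1 = 3:
  s[U,U] = ((1)·(1) + (0)·(0) + (-1)·(-1) + (0)·(0)) / 3 = 2/3 = 0.6667
  s[U,V] = ((1)·(-2.25) + (0)·(2.75) + (-1)·(1.75) + (0)·(-2.25)) / 3 = -4/3 = -1.3333
  s[V,V] = ((-2.25)·(-2.25) + (2.75)·(2.75) + (1.75)·(1.75) + (-2.25)·(-2.25)) / 3 = 20.75/3 = 6.9167
  Sample standard deviations s_i = √(s[i,i]):
  s(U) = √(0.6667) = 0.8165
  s(V) = √(6.9167) = 2.63

Step 3 — r_{ij} = s_{ij} / (s_i · s_j):
  r[U,U] = 1 (diagonal).
  r[U,V] = -1.3333 / (0.8165 · 2.63) = -1.3333 / 2.1473 = -0.6209
  r[V,V] = 1 (diagonal).

R is symmetric with unit diagonal. Assembling:

R = [[1, -0.6209],
 [-0.6209, 1]]


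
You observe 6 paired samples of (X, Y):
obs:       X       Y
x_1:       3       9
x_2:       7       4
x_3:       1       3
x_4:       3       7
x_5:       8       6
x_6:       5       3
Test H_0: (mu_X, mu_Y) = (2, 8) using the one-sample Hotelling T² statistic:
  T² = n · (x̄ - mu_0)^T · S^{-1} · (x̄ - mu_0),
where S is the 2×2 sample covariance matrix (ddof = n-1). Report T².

Step 1 — sample mean vector:
  mean(X) = (3 + 7 + 1 + 3 + 8 + 5) / 6 = 27/6 = 4.5
  mean(Y) = (9 + 4 + 3 + 7 + 6 + 3) / 6 = 32/6 = 5.3333
  x̄ = (4.5, 5.3333),  deviation x̄ - mu_0 = (4.5, 5.3333) - (2, 8) = (2.5, -2.6667).

Step 2 — sample covariance matrix, S[i,j] = (1/(n-1)) · Σ_k (x_{k,i} - mean_i) · (x_{k,j} - mean_j), divisor n-1 = 5:
  S[X,X] = ((-1.5)·(-1.5) + (2.5)·(2.5) + (-3.5)·(-3.5) + (-1.5)·(-1.5) + (3.5)·(3.5) + (0.5)·(0.5)) / 5 = 35.5/5 = 7.1
  S[X,Y] = ((-1.5)·(3.6667) + (2.5)·(-1.3333) + (-3.5)·(-2.3333) + (-1.5)·(1.6667) + (3.5)·(0.6667) + (0.5)·(-2.3333)) / 5 = -2/5 = -0.4
  S[Y,Y] = ((3.6667)·(3.6667) + (-1.3333)·(-1.3333) + (-2.3333)·(-2.3333) + (1.6667)·(1.6667) + (0.6667)·(0.6667) + (-2.3333)·(-2.3333)) / 5 = 29.3333/5 = 5.8667
  S = [[7.1, -0.4],
 [-0.4, 5.8667]].

Step 3 — invert S. det(S) = 7.1·5.8667 - (-0.4)² = 41.4933.
  S^{-1} = (1/det) · [[d, -b], [-b, a]] = [[0.1414, 0.0096],
 [0.0096, 0.1711]].

Step 4 — quadratic form (x̄ - mu_0)^T · S^{-1} · (x̄ - mu_0):
  S^{-1} · (x̄ - mu_0) = (0.3278, -0.4322),
  (x̄ - mu_0)^T · [...] = (2.5)·(0.3278) + (-2.6667)·(-0.4322) = 1.9719.

Step 5 — scale by n: T² = 6 · 1.9719 = 11.8316.

T² ≈ 11.8316


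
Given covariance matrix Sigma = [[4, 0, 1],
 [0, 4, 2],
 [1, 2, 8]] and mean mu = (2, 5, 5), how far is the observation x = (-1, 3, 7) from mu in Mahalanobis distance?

Step 1 — centre the observation: (x - mu) = (-3, -2, 2).

Step 2 — invert Sigma (cofactor / det for 3×3, or solve directly):
  Sigma^{-1} = [[0.2593, 0.0185, -0.037],
 [0.0185, 0.287, -0.0741],
 [-0.037, -0.0741, 0.1481]].

Step 3 — form the quadratic (x - mu)^T · Sigma^{-1} · (x - mu):
  Sigma^{-1} · (x - mu) = (-0.8889, -0.7778, 0.5556).
  (x - mu)^T · [Sigma^{-1} · (x - mu)] = (-3)·(-0.8889) + (-2)·(-0.7778) + (2)·(0.5556) = 5.3333.

Step 4 — take square root: d = √(5.3333) ≈ 2.3094.

d(x, mu) = √(5.3333) ≈ 2.3094


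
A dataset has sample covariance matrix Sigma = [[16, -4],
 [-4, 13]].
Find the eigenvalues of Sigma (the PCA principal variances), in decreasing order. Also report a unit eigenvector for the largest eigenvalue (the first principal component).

Step 1 — characteristic polynomial of 2×2 Sigma:
  det(Sigma - λI) = λ² - trace · λ + det = 0.
  trace = 16 + 13 = 29, det = 16·13 - (-4)² = 192.
Step 2 — discriminant:
  Δ = trace² - 4·det = 841 - 768 = 73.
Step 3 — eigenvalues:
  λ = (trace ± √Δ)/2 = (29 ± 8.544)/2,
  λ_1 = 18.772,  λ_2 = 10.228.

Step 4 — unit eigenvector for λ_1: solve (Sigma - λ_1 I)v = 0. First row:
  (16 - 18.772)·v_x + (-4)·v_y = 0, i.e. (-2.772)·v_x + (-4)·v_y = 0,
  so v ∝ (b, λ_1 - a) = (-4, 2.772); multiply by -1 so the first entry is positive: u = (4, -2.772).
  ||u|| = √((4)² + (-2.772)²) = √(23.684) ≈ 4.8666,
  v_1 = u/||u|| ≈ (0.8219, -0.5696) (||v_1|| = 1).

λ_1 = 18.772,  λ_2 = 10.228;  v_1 ≈ (0.8219, -0.5696)


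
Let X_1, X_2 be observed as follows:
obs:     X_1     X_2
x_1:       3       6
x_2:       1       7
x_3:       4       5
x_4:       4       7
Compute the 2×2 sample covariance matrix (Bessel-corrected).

Step 1 — column means:
  mean(X_1) = (3 + 1 + 4 + 4) / 4 = 12/4 = 3
  mean(X_2) = (6 + 7 + 5 + 7) / 4 = 25/4 = 6.25

Step 2 — sample covariance S[i,j] = (1/(n-1)) · Σ_k (x_{k,i} - mean_i) · (x_{k,j} - mean_j), with n-1 = 3.
  S[X_1,X_1] = ((0)·(0) + (-2)·(-2) + (1)·(1) + (1)·(1)) / 3 = 6/3 = 2
  S[X_1,X_2] = ((0)·(-0.25) + (-2)·(0.75) + (1)·(-1.25) + (1)·(0.75)) / 3 = -2/3 = -0.6667
  S[X_2,X_2] = ((-0.25)·(-0.25) + (0.75)·(0.75) + (-1.25)·(-1.25) + (0.75)·(0.75)) / 3 = 2.75/3 = 0.9167

S is symmetric (S[j,i] = S[i,j]). Assembling:

S = [[2, -0.6667],
 [-0.6667, 0.9167]]


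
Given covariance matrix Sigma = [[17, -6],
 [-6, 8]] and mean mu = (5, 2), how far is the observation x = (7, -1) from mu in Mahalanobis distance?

Step 1 — centre the observation: (x - mu) = (2, -3).

Step 2 — invert Sigma. det(Sigma) = 17·8 - (-6)² = 100.
  Sigma^{-1} = (1/det) · [[d, -b], [-b, a]] = [[0.08, 0.06],
 [0.06, 0.17]].

Step 3 — form the quadratic (x - mu)^T · Sigma^{-1} · (x - mu):
  Sigma^{-1} · (x - mu) = (-0.02, -0.39).
  (x - mu)^T · [Sigma^{-1} · (x - mu)] = (2)·(-0.02) + (-3)·(-0.39) = 1.13.

Step 4 — take square root: d = √(1.13) ≈ 1.063.

d(x, mu) = √(1.13) ≈ 1.063


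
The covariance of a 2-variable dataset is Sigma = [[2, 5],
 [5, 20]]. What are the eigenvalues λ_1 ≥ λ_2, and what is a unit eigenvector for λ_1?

Step 1 — characteristic polynomial of 2×2 Sigma:
  det(Sigma - λI) = λ² - trace · λ + det = 0.
  trace = 2 + 20 = 22, det = 2·20 - (5)² = 15.
Step 2 — discriminant:
  Δ = trace² - 4·det = 484 - 60 = 424.
Step 3 — eigenvalues:
  λ = (trace ± √Δ)/2 = (22 ± 20.5913)/2,
  λ_1 = 21.2956,  λ_2 = 0.7044.

Step 4 — unit eigenvector for λ_1: solve (Sigma - λ_1 I)v = 0. First row:
  (2 - 21.2956)·v_x + (5)·v_y = 0, i.e. (-19.2956)·v_x + (5)·v_y = 0,
  so v ∝ (b, λ_1 - a) = (5, 19.2956) = u.
  ||u|| = √((5)² + (19.2956)²) = √(397.3213) ≈ 19.9329,
  v_1 = u/||u|| ≈ (0.2508, 0.968) (||v_1|| = 1).

λ_1 = 21.2956,  λ_2 = 0.7044;  v_1 ≈ (0.2508, 0.968)


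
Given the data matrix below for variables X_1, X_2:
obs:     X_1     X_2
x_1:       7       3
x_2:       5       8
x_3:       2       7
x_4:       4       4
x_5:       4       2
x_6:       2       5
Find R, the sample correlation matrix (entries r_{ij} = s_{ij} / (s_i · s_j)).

Step 1 — column means:
  mean(X_1) = (7 + 5 + 2 + 4 + 4 + 2) / 6 = 24/6 = 4
  mean(X_2) = (3 + 8 + 7 + 4 + 2 + 5) / 6 = 29/6 = 4.8333

Step 2 — sample variances and covariances s[i,j] = (1/(n-1)) · Σ_k (x_{k,i} - mean_i) · (x_{k,j} - mean_j), with n-1 = 5:
  s[X_1,X_1] = ((3)·(3) + (1)·(1) + (-2)·(-2) + (0)·(0) + (0)·(0) + (-2)·(-2)) / 5 = 18/5 = 3.6
  s[X_1,X_2] = ((3)·(-1.8333) + (1)·(3.1667) + (-2)·(2.1667) + (0)·(-0.8333) + (0)·(-2.8333) + (-2)·(0.1667)) / 5 = -7/5 = -1.4
  s[X_2,X_2] = ((-1.8333)·(-1.8333) + (3.1667)·(3.1667) + (2.1667)·(2.1667) + (-0.8333)·(-0.8333) + (-2.8333)·(-2.8333) + (0.1667)·(0.1667)) / 5 = 26.8333/5 = 5.3667
  Sample standard deviations s_i = √(s[i,i]):
  s(X_1) = √(3.6) = 1.8974
  s(X_2) = √(5.3667) = 2.3166

Step 3 — r_{ij} = s_{ij} / (s_i · s_j):
  r[X_1,X_1] = 1 (diagonal).
  r[X_1,X_2] = -1.4 / (1.8974 · 2.3166) = -1.4 / 4.3955 = -0.3185
  r[X_2,X_2] = 1 (diagonal).

R is symmetric with unit diagonal. Assembling:

R = [[1, -0.3185],
 [-0.3185, 1]]


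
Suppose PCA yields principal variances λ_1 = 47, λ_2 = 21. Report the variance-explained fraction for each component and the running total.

Step 1 — total variance = trace(Sigma) = Σ λ_i = 47 + 21 = 68.

Step 2 — fraction explained by component i = λ_i / Σ λ:
  PC1: 47/68 = 0.6912
  PC2: 21/68 = 0.3088

Step 3 — cumulative fraction after k components = (λ_1 + ... + λ_k) / Σ λ:
  k = 1: 47/68 = 0.6912
  k = 2: (47 + 21)/68 = 68/68 = 1

Summary (fraction, with percent):

explained: PC1 0.6912 (69.12%), PC2 0.3088 (30.88%);  cumulative: 0.6912, 1


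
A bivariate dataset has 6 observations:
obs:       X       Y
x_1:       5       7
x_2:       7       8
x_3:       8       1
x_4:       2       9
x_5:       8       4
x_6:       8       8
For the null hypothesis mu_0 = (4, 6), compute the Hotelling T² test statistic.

Step 1 — sample mean vector:
  mean(X) = (5 + 7 + 8 + 2 + 8 + 8) / 6 = 38/6 = 6.3333
  mean(Y) = (7 + 8 + 1 + 9 + 4 + 8) / 6 = 37/6 = 6.1667
  x̄ = (6.3333, 6.1667),  deviation x̄ - mu_0 = (6.3333, 6.1667) - (4, 6) = (2.3333, 0.1667).

Step 2 — sample covariance matrix, S[i,j] = (1/(n-1)) · Σ_k (x_{k,i} - mean_i) · (x_{k,j} - mean_j), divisor n-1 = 5:
  S[X,X] = ((-1.3333)·(-1.3333) + (0.6667)·(0.6667) + (1.6667)·(1.6667) + (-4.3333)·(-4.3333) + (1.6667)·(1.6667) + (1.6667)·(1.6667)) / 5 = 29.3333/5 = 5.8667
  S[X,Y] = ((-1.3333)·(0.8333) + (0.6667)·(1.8333) + (1.6667)·(-5.1667) + (-4.3333)·(2.8333) + (1.6667)·(-2.1667) + (1.6667)·(1.8333)) / 5 = -21.3333/5 = -4.2667
  S[Y,Y] = ((0.8333)·(0.8333) + (1.8333)·(1.8333) + (-5.1667)·(-5.1667) + (2.8333)·(2.8333) + (-2.1667)·(-2.1667) + (1.8333)·(1.8333)) / 5 = 46.8333/5 = 9.3667
  S = [[5.8667, -4.2667],
 [-4.2667, 9.3667]].

Step 3 — invert S. det(S) = 5.8667·9.3667 - (-4.2667)² = 36.7467.
  S^{-1} = (1/det) · [[d, -b], [-b, a]] = [[0.2549, 0.1161],
 [0.1161, 0.1597]].

Step 4 — quadratic form (x̄ - mu_0)^T · S^{-1} · (x̄ - mu_0):
  S^{-1} · (x̄ - mu_0) = (0.6141, 0.2975),
  (x̄ - mu_0)^T · [...] = (2.3333)·(0.6141) + (0.1667)·(0.2975) = 1.4825.

Step 5 — scale by n: T² = 6 · 1.4825 = 8.8951.

T² ≈ 8.8951


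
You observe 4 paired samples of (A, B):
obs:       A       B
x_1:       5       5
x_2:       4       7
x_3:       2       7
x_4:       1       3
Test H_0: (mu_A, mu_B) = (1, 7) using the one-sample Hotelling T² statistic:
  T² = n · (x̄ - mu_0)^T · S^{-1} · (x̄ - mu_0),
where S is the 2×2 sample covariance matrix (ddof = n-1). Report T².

Step 1 — sample mean vector:
  mean(A) = (5 + 4 + 2 + 1) / 4 = 12/4 = 3
  mean(B) = (5 + 7 + 7 + 3) / 4 = 22/4 = 5.5
  x̄ = (3, 5.5),  deviation x̄ - mu_0 = (3, 5.5) - (1, 7) = (2, -1.5).

Step 2 — sample covariance matrix, S[i,j] = (1/(n-1)) · Σ_k (x_{k,i} - mean_i) · (x_{k,j} - mean_j), divisor n-1 = 3:
  S[A,A] = ((2)·(2) + (1)·(1) + (-1)·(-1) + (-2)·(-2)) / 3 = 10/3 = 3.3333
  S[A,B] = ((2)·(-0.5) + (1)·(1.5) + (-1)·(1.5) + (-2)·(-2.5)) / 3 = 4/3 = 1.3333
  S[B,B] = ((-0.5)·(-0.5) + (1.5)·(1.5) + (1.5)·(1.5) + (-2.5)·(-2.5)) / 3 = 11/3 = 3.6667
  S = [[3.3333, 1.3333],
 [1.3333, 3.6667]].

Step 3 — invert S. det(S) = 3.3333·3.6667 - (1.3333)² = 10.4444.
  S^{-1} = (1/det) · [[d, -b], [-b, a]] = [[0.3511, -0.1277],
 [-0.1277, 0.3191]].

Step 4 — quadratic form (x̄ - mu_0)^T · S^{-1} · (x̄ - mu_0):
  S^{-1} · (x̄ - mu_0) = (0.8936, -0.734),
  (x̄ - mu_0)^T · [...] = (2)·(0.8936) + (-1.5)·(-0.734) = 2.8883.

Step 5 — scale by n: T² = 4 · 2.8883 = 11.5532.

T² ≈ 11.5532


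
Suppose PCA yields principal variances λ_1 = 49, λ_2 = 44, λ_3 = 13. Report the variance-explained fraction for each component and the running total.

Step 1 — total variance = trace(Sigma) = Σ λ_i = 49 + 44 + 13 = 106.

Step 2 — fraction explained by component i = λ_i / Σ λ:
  PC1: 49/106 = 0.4623
  PC2: 44/106 = 0.4151
  PC3: 13/106 = 0.1226

Step 3 — cumulative fraction after k components = (λ_1 + ... + λ_k) / Σ λ:
  k = 1: 49/106 = 0.4623
  k = 2: (49 + 44)/106 = 93/106 = 0.8774
  k = 3: (49 + 44 + 13)/106 = 106/106 = 1

Summary (fraction, with percent):

explained: PC1 0.4623 (46.23%), PC2 0.4151 (41.51%), PC3 0.1226 (12.26%);  cumulative: 0.4623, 0.8774, 1


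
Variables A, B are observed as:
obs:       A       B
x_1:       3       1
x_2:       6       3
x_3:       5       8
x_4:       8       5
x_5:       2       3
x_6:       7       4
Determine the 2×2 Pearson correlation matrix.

Step 1 — column means:
  mean(A) = (3 + 6 + 5 + 8 + 2 + 7) / 6 = 31/6 = 5.1667
  mean(B) = (1 + 3 + 8 + 5 + 3 + 4) / 6 = 24/6 = 4

Step 2 — sample variances and covariances s[i,j] = (1/(n-1)) · Σ_k (x_{k,i} - mean_i) · (x_{k,j} - mean_j), with n-1 = 5:
  s[A,A] = ((-2.1667)·(-2.1667) + (0.8333)·(0.8333) + (-0.1667)·(-0.1667) + (2.8333)·(2.8333) + (-3.1667)·(-3.1667) + (1.8333)·(1.8333)) / 5 = 26.8333/5 = 5.3667
  s[A,B] = ((-2.1667)·(-3) + (0.8333)·(-1) + (-0.1667)·(4) + (2.8333)·(1) + (-3.1667)·(-1) + (1.8333)·(0)) / 5 = 11/5 = 2.2
  s[B,B] = ((-3)·(-3) + (-1)·(-1) + (4)·(4) + (1)·(1) + (-1)·(-1) + (0)·(0)) / 5 = 28/5 = 5.6
  Sample standard deviations s_i = √(s[i,i]):
  s(A) = √(5.3667) = 2.3166
  s(B) = √(5.6) = 2.3664

Step 3 — r_{ij} = s_{ij} / (s_i · s_j):
  r[A,A] = 1 (diagonal).
  r[A,B] = 2.2 / (2.3166 · 2.3664) = 2.2 / 5.4821 = 0.4013
  r[B,B] = 1 (diagonal).

R is symmetric with unit diagonal. Assembling:

R = [[1, 0.4013],
 [0.4013, 1]]


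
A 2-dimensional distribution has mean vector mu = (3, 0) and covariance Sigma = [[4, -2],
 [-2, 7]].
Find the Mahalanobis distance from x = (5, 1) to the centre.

Step 1 — centre the observation: (x - mu) = (2, 1).

Step 2 — invert Sigma. det(Sigma) = 4·7 - (-2)² = 24.
  Sigma^{-1} = (1/det) · [[d, -b], [-b, a]] = [[0.2917, 0.0833],
 [0.0833, 0.1667]].

Step 3 — form the quadratic (x - mu)^T · Sigma^{-1} · (x - mu):
  Sigma^{-1} · (x - mu) = (0.6667, 0.3333).
  (x - mu)^T · [Sigma^{-1} · (x - mu)] = (2)·(0.6667) + (1)·(0.3333) = 1.6667.

Step 4 — take square root: d = √(1.6667) ≈ 1.291.

d(x, mu) = √(1.6667) ≈ 1.291


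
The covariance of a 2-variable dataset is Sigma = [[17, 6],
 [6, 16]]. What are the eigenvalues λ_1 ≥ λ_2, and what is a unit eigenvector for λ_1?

Step 1 — characteristic polynomial of 2×2 Sigma:
  det(Sigma - λI) = λ² - trace · λ + det = 0.
  trace = 17 + 16 = 33, det = 17·16 - (6)² = 236.
Step 2 — discriminant:
  Δ = trace² - 4·det = 1089 - 944 = 145.
Step 3 — eigenvalues:
  λ = (trace ± √Δ)/2 = (33 ± 12.0416)/2,
  λ_1 = 22.5208,  λ_2 = 10.4792.

Step 4 — unit eigenvector for λ_1: solve (Sigma - λ_1 I)v = 0. First row:
  (17 - 22.5208)·v_x + (6)·v_y = 0, i.e. (-5.5208)·v_x + (6)·v_y = 0,
  so v ∝ (b, λ_1 - a) = (6, 5.5208) = u.
  ||u|| = √((6)² + (5.5208)²) = √(66.4792) ≈ 8.1535,
  v_1 = u/||u|| ≈ (0.7359, 0.6771) (||v_1|| = 1).

λ_1 = 22.5208,  λ_2 = 10.4792;  v_1 ≈ (0.7359, 0.6771)


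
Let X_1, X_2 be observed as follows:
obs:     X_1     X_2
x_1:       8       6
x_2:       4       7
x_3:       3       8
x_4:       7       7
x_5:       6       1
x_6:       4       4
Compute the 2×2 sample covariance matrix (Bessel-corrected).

Step 1 — column means:
  mean(X_1) = (8 + 4 + 3 + 7 + 6 + 4) / 6 = 32/6 = 5.3333
  mean(X_2) = (6 + 7 + 8 + 7 + 1 + 4) / 6 = 33/6 = 5.5

Step 2 — sample covariance S[i,j] = (1/(n-1)) · Σ_k (x_{k,i} - mean_i) · (x_{k,j} - mean_j), with n-1 = 5.
  S[X_1,X_1] = ((2.6667)·(2.6667) + (-1.3333)·(-1.3333) + (-2.3333)·(-2.3333) + (1.6667)·(1.6667) + (0.6667)·(0.6667) + (-1.3333)·(-1.3333)) / 5 = 19.3333/5 = 3.8667
  S[X_1,X_2] = ((2.6667)·(0.5) + (-1.3333)·(1.5) + (-2.3333)·(2.5) + (1.6667)·(1.5) + (0.6667)·(-4.5) + (-1.3333)·(-1.5)) / 5 = -5/5 = -1
  S[X_2,X_2] = ((0.5)·(0.5) + (1.5)·(1.5) + (2.5)·(2.5) + (1.5)·(1.5) + (-4.5)·(-4.5) + (-1.5)·(-1.5)) / 5 = 33.5/5 = 6.7

S is symmetric (S[j,i] = S[i,j]). Assembling:

S = [[3.8667, -1],
 [-1, 6.7]]


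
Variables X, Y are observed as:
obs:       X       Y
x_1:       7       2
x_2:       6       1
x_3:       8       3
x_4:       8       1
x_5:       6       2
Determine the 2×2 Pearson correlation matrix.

Step 1 — column means:
  mean(X) = (7 + 6 + 8 + 8 + 6) / 5 = 35/5 = 7
  mean(Y) = (2 + 1 + 3 + 1 + 2) / 5 = 9/5 = 1.8

Step 2 — sample variances and covariances s[i,j] = (1/(n-1)) · Σ_k (x_{k,i} - mean_i) · (x_{k,j} - mean_j), with n-1 = 4:
  s[X,X] = ((0)·(0) + (-1)·(-1) + (1)·(1) + (1)·(1) + (-1)·(-1)) / 4 = 4/4 = 1
  s[X,Y] = ((0)·(0.2) + (-1)·(-0.8) + (1)·(1.2) + (1)·(-0.8) + (-1)·(0.2)) / 4 = 1/4 = 0.25
  s[Y,Y] = ((0.2)·(0.2) + (-0.8)·(-0.8) + (1.2)·(1.2) + (-0.8)·(-0.8) + (0.2)·(0.2)) / 4 = 2.8/4 = 0.7
  Sample standard deviations s_i = √(s[i,i]):
  s(X) = √(1) = 1
  s(Y) = √(0.7) = 0.8367

Step 3 — r_{ij} = s_{ij} / (s_i · s_j):
  r[X,X] = 1 (diagonal).
  r[X,Y] = 0.25 / (1 · 0.8367) = 0.25 / 0.8367 = 0.2988
  r[Y,Y] = 1 (diagonal).

R is symmetric with unit diagonal. Assembling:

R = [[1, 0.2988],
 [0.2988, 1]]


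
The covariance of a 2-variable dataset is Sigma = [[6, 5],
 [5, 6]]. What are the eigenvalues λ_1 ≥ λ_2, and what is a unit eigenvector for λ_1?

Step 1 — characteristic polynomial of 2×2 Sigma:
  det(Sigma - λI) = λ² - trace · λ + det = 0.
  trace = 6 + 6 = 12, det = 6·6 - (5)² = 11.
Step 2 — discriminant:
  Δ = trace² - 4·det = 144 - 44 = 100.
Step 3 — eigenvalues:
  λ = (trace ± √Δ)/2 = (12 ± 10)/2,
  λ_1 = 11,  λ_2 = 1.

Step 4 — unit eigenvector for λ_1: solve (Sigma - λ_1 I)v = 0. First row:
  (6 - 11)·v_x + (5)·v_y = 0, i.e. (-5)·v_x + (5)·v_y = 0,
  so v ∝ (b, λ_1 - a) = (5, 5) = u.
  ||u|| = √((5)² + (5)²) = √(50) ≈ 7.0711,
  v_1 = u/||u|| ≈ (0.7071, 0.7071) (||v_1|| = 1).

λ_1 = 11,  λ_2 = 1;  v_1 ≈ (0.7071, 0.7071)


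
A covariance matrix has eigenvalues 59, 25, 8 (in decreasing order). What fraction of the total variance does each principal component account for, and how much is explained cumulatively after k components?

Step 1 — total variance = trace(Sigma) = Σ λ_i = 59 + 25 + 8 = 92.

Step 2 — fraction explained by component i = λ_i / Σ λ:
  PC1: 59/92 = 0.6413
  PC2: 25/92 = 0.2717
  PC3: 8/92 = 0.087

Step 3 — cumulative fraction after k components = (λ_1 + ... + λ_k) / Σ λ:
  k = 1: 59/92 = 0.6413
  k = 2: (59 + 25)/92 = 84/92 = 0.913
  k = 3: (59 + 25 + 8)/92 = 92/92 = 1

Summary (fraction, with percent):

explained: PC1 0.6413 (64.13%), PC2 0.2717 (27.17%), PC3 0.087 (8.7%);  cumulative: 0.6413, 0.913, 1


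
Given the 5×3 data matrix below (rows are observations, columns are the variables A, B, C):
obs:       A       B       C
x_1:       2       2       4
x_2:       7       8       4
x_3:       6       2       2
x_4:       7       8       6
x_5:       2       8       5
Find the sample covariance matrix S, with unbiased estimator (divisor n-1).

Step 1 — column means:
  mean(A) = (2 + 7 + 6 + 7 + 2) / 5 = 24/5 = 4.8
  mean(B) = (2 + 8 + 2 + 8 + 8) / 5 = 28/5 = 5.6
  mean(C) = (4 + 4 + 2 + 6 + 5) / 5 = 21/5 = 4.2

Step 2 — sample covariance S[i,j] = (1/(n-1)) · Σ_k (x_{k,i} - mean_i) · (x_{k,j} - mean_j), with n-1 = 4.
  S[A,A] = ((-2.8)·(-2.8) + (2.2)·(2.2) + (1.2)·(1.2) + (2.2)·(2.2) + (-2.8)·(-2.8)) / 4 = 26.8/4 = 6.7
  S[A,B] = ((-2.8)·(-3.6) + (2.2)·(2.4) + (1.2)·(-3.6) + (2.2)·(2.4) + (-2.8)·(2.4)) / 4 = 9.6/4 = 2.4
  S[A,C] = ((-2.8)·(-0.2) + (2.2)·(-0.2) + (1.2)·(-2.2) + (2.2)·(1.8) + (-2.8)·(0.8)) / 4 = -0.8/4 = -0.2
  S[B,B] = ((-3.6)·(-3.6) + (2.4)·(2.4) + (-3.6)·(-3.6) + (2.4)·(2.4) + (2.4)·(2.4)) / 4 = 43.2/4 = 10.8
  S[B,C] = ((-3.6)·(-0.2) + (2.4)·(-0.2) + (-3.6)·(-2.2) + (2.4)·(1.8) + (2.4)·(0.8)) / 4 = 14.4/4 = 3.6
  S[C,C] = ((-0.2)·(-0.2) + (-0.2)·(-0.2) + (-2.2)·(-2.2) + (1.8)·(1.8) + (0.8)·(0.8)) / 4 = 8.8/4 = 2.2

S is symmetric (S[j,i] = S[i,j]). Assembling:

S = [[6.7, 2.4, -0.2],
 [2.4, 10.8, 3.6],
 [-0.2, 3.6, 2.2]]


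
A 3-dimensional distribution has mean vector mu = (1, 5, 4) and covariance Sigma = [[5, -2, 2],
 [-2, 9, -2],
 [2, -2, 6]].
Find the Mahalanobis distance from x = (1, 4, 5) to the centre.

Step 1 — centre the observation: (x - mu) = (0, -1, 1).

Step 2 — invert Sigma (cofactor / det for 3×3, or solve directly):
  Sigma^{-1} = [[0.2427, 0.0388, -0.068],
 [0.0388, 0.1262, 0.0291],
 [-0.068, 0.0291, 0.199]].

Step 3 — form the quadratic (x - mu)^T · Sigma^{-1} · (x - mu):
  Sigma^{-1} · (x - mu) = (-0.1068, -0.0971, 0.1699).
  (x - mu)^T · [Sigma^{-1} · (x - mu)] = (0)·(-0.1068) + (-1)·(-0.0971) + (1)·(0.1699) = 0.267.

Step 4 — take square root: d = √(0.267) ≈ 0.5167.

d(x, mu) = √(0.267) ≈ 0.5167


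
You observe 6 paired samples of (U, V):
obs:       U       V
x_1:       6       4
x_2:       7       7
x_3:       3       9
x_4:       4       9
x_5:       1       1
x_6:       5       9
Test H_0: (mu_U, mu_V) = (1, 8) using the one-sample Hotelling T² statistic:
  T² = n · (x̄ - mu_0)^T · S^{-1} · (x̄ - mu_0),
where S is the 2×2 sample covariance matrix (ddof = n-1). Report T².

Step 1 — sample mean vector:
  mean(U) = (6 + 7 + 3 + 4 + 1 + 5) / 6 = 26/6 = 4.3333
  mean(V) = (4 + 7 + 9 + 9 + 1 + 9) / 6 = 39/6 = 6.5
  x̄ = (4.3333, 6.5),  deviation x̄ - mu_0 = (4.3333, 6.5) - (1, 8) = (3.3333, -1.5).

Step 2 — sample covariance matrix, S[i,j] = (1/(n-1)) · Σ_k (x_{k,i} - mean_i) · (x_{k,j} - mean_j), divisor n-1 = 5:
  S[U,U] = ((1.6667)·(1.6667) + (2.6667)·(2.6667) + (-1.3333)·(-1.3333) + (-0.3333)·(-0.3333) + (-3.3333)·(-3.3333) + (0.6667)·(0.6667)) / 5 = 23.3333/5 = 4.6667
  S[U,V] = ((1.6667)·(-2.5) + (2.6667)·(0.5) + (-1.3333)·(2.5) + (-0.3333)·(2.5) + (-3.3333)·(-5.5) + (0.6667)·(2.5)) / 5 = 13/5 = 2.6
  S[V,V] = ((-2.5)·(-2.5) + (0.5)·(0.5) + (2.5)·(2.5) + (2.5)·(2.5) + (-5.5)·(-5.5) + (2.5)·(2.5)) / 5 = 55.5/5 = 11.1
  S = [[4.6667, 2.6],
 [2.6, 11.1]].

Step 3 — invert S. det(S) = 4.6667·11.1 - (2.6)² = 45.04.
  S^{-1} = (1/det) · [[d, -b], [-b, a]] = [[0.2464, -0.0577],
 [-0.0577, 0.1036]].

Step 4 — quadratic form (x̄ - mu_0)^T · S^{-1} · (x̄ - mu_0):
  S^{-1} · (x̄ - mu_0) = (0.9081, -0.3478),
  (x̄ - mu_0)^T · [...] = (3.3333)·(0.9081) + (-1.5)·(-0.3478) = 3.5487.

Step 5 — scale by n: T² = 6 · 3.5487 = 21.2922.

T² ≈ 21.2922


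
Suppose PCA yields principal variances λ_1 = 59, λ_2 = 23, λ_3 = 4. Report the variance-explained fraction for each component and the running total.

Step 1 — total variance = trace(Sigma) = Σ λ_i = 59 + 23 + 4 = 86.

Step 2 — fraction explained by component i = λ_i / Σ λ:
  PC1: 59/86 = 0.686
  PC2: 23/86 = 0.2674
  PC3: 4/86 = 0.0465

Step 3 — cumulative fraction after k components = (λ_1 + ... + λ_k) / Σ λ:
  k = 1: 59/86 = 0.686
  k = 2: (59 + 23)/86 = 82/86 = 0.9535
  k = 3: (59 + 23 + 4)/86 = 86/86 = 1

Summary (fraction, with percent):

explained: PC1 0.686 (68.6%), PC2 0.2674 (26.74%), PC3 0.0465 (4.65%);  cumulative: 0.686, 0.9535, 1


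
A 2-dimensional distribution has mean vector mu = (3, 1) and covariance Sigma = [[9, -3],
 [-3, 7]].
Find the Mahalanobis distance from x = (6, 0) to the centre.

Step 1 — centre the observation: (x - mu) = (3, -1).

Step 2 — invert Sigma. det(Sigma) = 9·7 - (-3)² = 54.
  Sigma^{-1} = (1/det) · [[d, -b], [-b, a]] = [[0.1296, 0.0556],
 [0.0556, 0.1667]].

Step 3 — form the quadratic (x - mu)^T · Sigma^{-1} · (x - mu):
  Sigma^{-1} · (x - mu) = (0.3333, 0).
  (x - mu)^T · [Sigma^{-1} · (x - mu)] = (3)·(0.3333) + (-1)·(0) = 1.

Step 4 — take square root: d = √(1) ≈ 1.

d(x, mu) = √(1) ≈ 1


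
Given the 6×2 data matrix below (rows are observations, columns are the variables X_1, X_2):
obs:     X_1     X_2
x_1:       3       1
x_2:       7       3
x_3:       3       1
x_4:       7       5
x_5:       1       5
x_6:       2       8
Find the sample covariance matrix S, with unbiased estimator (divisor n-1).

Step 1 — column means:
  mean(X_1) = (3 + 7 + 3 + 7 + 1 + 2) / 6 = 23/6 = 3.8333
  mean(X_2) = (1 + 3 + 1 + 5 + 5 + 8) / 6 = 23/6 = 3.8333

Step 2 — sample covariance S[i,j] = (1/(n-1)) · Σ_k (x_{k,i} - mean_i) · (x_{k,j} - mean_j), with n-1 = 5.
  S[X_1,X_1] = ((-0.8333)·(-0.8333) + (3.1667)·(3.1667) + (-0.8333)·(-0.8333) + (3.1667)·(3.1667) + (-2.8333)·(-2.8333) + (-1.8333)·(-1.8333)) / 5 = 32.8333/5 = 6.5667
  S[X_1,X_2] = ((-0.8333)·(-2.8333) + (3.1667)·(-0.8333) + (-0.8333)·(-2.8333) + (3.1667)·(1.1667) + (-2.8333)·(1.1667) + (-1.8333)·(4.1667)) / 5 = -5.1667/5 = -1.0333
  S[X_2,X_2] = ((-2.8333)·(-2.8333) + (-0.8333)·(-0.8333) + (-2.8333)·(-2.8333) + (1.1667)·(1.1667) + (1.1667)·(1.1667) + (4.1667)·(4.1667)) / 5 = 36.8333/5 = 7.3667

S is symmetric (S[j,i] = S[i,j]). Assembling:

S = [[6.5667, -1.0333],
 [-1.0333, 7.3667]]


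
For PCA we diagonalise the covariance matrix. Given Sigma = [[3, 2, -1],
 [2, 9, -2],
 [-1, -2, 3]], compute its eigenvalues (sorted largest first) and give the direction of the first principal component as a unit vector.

Step 1 — characteristic polynomial p(λ) = det(λI - Sigma) = λ³ - tr·λ² + c_1·λ - det, where tr = trace, c_1 = sum of the principal 2×2 minors, det = det(Sigma):
  tr = 3 + 9 + 3 = 15,
  c_1 = (3·9 - (2)²) + (3·3 - (-1)²) + (9·3 - (-2)²) = 23 + 8 + 23 = 54,
  det = 3·(9·3 - (-2)²) - (2)·((2)·3 - (-2)·(-1)) + (-1)·((2)·(-2) - 9·(-1)) = 3·(23) - (2)·(4) + (-1)·(5) = 56.
  So p(λ) = λ³ - 15λ² + 54λ - 56.
Step 2 — look for an integer root (rational root theorem: any rational root is an integer divisor of 56). Testing λ = 2:
  p(2) = 8 - 60 + 108 - 56 = 0  ✓
  Dividing out (λ - 2): p(λ) = (λ - 2)(λ² - 13λ + 28).
Step 3 — remaining eigenvalues from the quadratic λ² - 13λ + 28 = 0:
  Δ = 13² - 4·28 = 169 - 112 = 57,  λ = (13 ± √57)/2 = (13 ± 7.5498)/2 ≈ 10.2749 or 2.7251.
  Sorted: λ_1 = 10.2749,  λ_2 = 2.7251,  λ_3 = 2  (check: sum = 15 = tr ✓).

Step 4 — unit eigenvector for λ_1 ≈ 10.2749: v spans the null space of (Sigma - λ_1 I), whose rows are
  r_1 = (-7.2749, 2, -1),  r_2 = (2, -1.2749, -2),  r_3 = (-1, -2, -7.2749).
  v is orthogonal to every row, so take v ∝ r_1 × r_2 = ((2)·(-2) - (-1)·(-1.2749), (-1)·(2) - (-7.2749)·(-2), (-7.2749)·(-1.2749) - (2)·(2)) ≈ (-5.2749, -16.5498, 5.2749).
  Rescale (multiply by -1 so the first nonzero entry is positive): u = (5.2749, 16.5498, -5.2749).
  ||u|| = √((5.2749)² + (16.5498)² + (-5.2749)²) = √(329.5465) ≈ 18.1534,  v_1 = u/||u|| ≈ (0.2906, 0.9117, -0.2906) (||v_1|| = 1).

λ_1 = 10.2749,  λ_2 = 2.7251,  λ_3 = 2;  v_1 ≈ (0.2906, 0.9117, -0.2906)


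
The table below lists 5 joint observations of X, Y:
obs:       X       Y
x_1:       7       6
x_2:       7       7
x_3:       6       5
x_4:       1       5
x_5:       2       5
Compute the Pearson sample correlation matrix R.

Step 1 — column means:
  mean(X) = (7 + 7 + 6 + 1 + 2) / 5 = 23/5 = 4.6
  mean(Y) = (6 + 7 + 5 + 5 + 5) / 5 = 28/5 = 5.6

Step 2 — sample variances and covariances s[i,j] = (1/(n-1)) · Σ_k (x_{k,i} - mean_i) · (x_{k,j} - mean_j), with n-1 = 4:
  s[X,X] = ((2.4)·(2.4) + (2.4)·(2.4) + (1.4)·(1.4) + (-3.6)·(-3.6) + (-2.6)·(-2.6)) / 4 = 33.2/4 = 8.3
  s[X,Y] = ((2.4)·(0.4) + (2.4)·(1.4) + (1.4)·(-0.6) + (-3.6)·(-0.6) + (-2.6)·(-0.6)) / 4 = 7.2/4 = 1.8
  s[Y,Y] = ((0.4)·(0.4) + (1.4)·(1.4) + (-0.6)·(-0.6) + (-0.6)·(-0.6) + (-0.6)·(-0.6)) / 4 = 3.2/4 = 0.8
  Sample standard deviations s_i = √(s[i,i]):
  s(X) = √(8.3) = 2.881
  s(Y) = √(0.8) = 0.8944

Step 3 — r_{ij} = s_{ij} / (s_i · s_j):
  r[X,X] = 1 (diagonal).
  r[X,Y] = 1.8 / (2.881 · 0.8944) = 1.8 / 2.5768 = 0.6985
  r[Y,Y] = 1 (diagonal).

R is symmetric with unit diagonal. Assembling:

R = [[1, 0.6985],
 [0.6985, 1]]


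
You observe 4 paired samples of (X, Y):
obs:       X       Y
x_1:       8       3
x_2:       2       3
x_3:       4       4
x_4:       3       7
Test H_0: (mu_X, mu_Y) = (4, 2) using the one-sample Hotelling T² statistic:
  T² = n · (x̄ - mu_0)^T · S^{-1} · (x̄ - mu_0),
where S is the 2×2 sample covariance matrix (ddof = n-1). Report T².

Step 1 — sample mean vector:
  mean(X) = (8 + 2 + 4 + 3) / 4 = 17/4 = 4.25
  mean(Y) = (3 + 3 + 4 + 7) / 4 = 17/4 = 4.25
  x̄ = (4.25, 4.25),  deviation x̄ - mu_0 = (4.25, 4.25) - (4, 2) = (0.25, 2.25).

Step 2 — sample covariance matrix, S[i,j] = (1/(n-1)) · Σ_k (x_{k,i} - mean_i) · (x_{k,j} - mean_j), divisor n-1 = 3:
  S[X,X] = ((3.75)·(3.75) + (-2.25)·(-2.25) + (-0.25)·(-0.25) + (-1.25)·(-1.25)) / 3 = 20.75/3 = 6.9167
  S[X,Y] = ((3.75)·(-1.25) + (-2.25)·(-1.25) + (-0.25)·(-0.25) + (-1.25)·(2.75)) / 3 = -5.25/3 = -1.75
  S[Y,Y] = ((-1.25)·(-1.25) + (-1.25)·(-1.25) + (-0.25)·(-0.25) + (2.75)·(2.75)) / 3 = 10.75/3 = 3.5833
  S = [[6.9167, -1.75],
 [-1.75, 3.5833]].

Step 3 — invert S. det(S) = 6.9167·3.5833 - (-1.75)² = 21.7222.
  S^{-1} = (1/det) · [[d, -b], [-b, a]] = [[0.165, 0.0806],
 [0.0806, 0.3184]].

Step 4 — quadratic form (x̄ - mu_0)^T · S^{-1} · (x̄ - mu_0):
  S^{-1} · (x̄ - mu_0) = (0.2225, 0.7366),
  (x̄ - mu_0)^T · [...] = (0.25)·(0.2225) + (2.25)·(0.7366) = 1.7129.

Step 5 — scale by n: T² = 4 · 1.7129 = 6.8517.

T² ≈ 6.8517


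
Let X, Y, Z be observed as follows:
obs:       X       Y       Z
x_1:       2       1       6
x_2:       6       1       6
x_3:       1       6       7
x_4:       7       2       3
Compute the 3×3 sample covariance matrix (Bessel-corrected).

Step 1 — column means:
  mean(X) = (2 + 6 + 1 + 7) / 4 = 16/4 = 4
  mean(Y) = (1 + 1 + 6 + 2) / 4 = 10/4 = 2.5
  mean(Z) = (6 + 6 + 7 + 3) / 4 = 22/4 = 5.5

Step 2 — sample covariance S[i,j] = (1/(n-1)) · Σ_k (x_{k,i} - mean_i) · (x_{k,j} - mean_j), with n-1 = 3.
  S[X,X] = ((-2)·(-2) + (2)·(2) + (-3)·(-3) + (3)·(3)) / 3 = 26/3 = 8.6667
  S[X,Y] = ((-2)·(-1.5) + (2)·(-1.5) + (-3)·(3.5) + (3)·(-0.5)) / 3 = -12/3 = -4
  S[X,Z] = ((-2)·(0.5) + (2)·(0.5) + (-3)·(1.5) + (3)·(-2.5)) / 3 = -12/3 = -4
  S[Y,Y] = ((-1.5)·(-1.5) + (-1.5)·(-1.5) + (3.5)·(3.5) + (-0.5)·(-0.5)) / 3 = 17/3 = 5.6667
  S[Y,Z] = ((-1.5)·(0.5) + (-1.5)·(0.5) + (3.5)·(1.5) + (-0.5)·(-2.5)) / 3 = 5/3 = 1.6667
  S[Z,Z] = ((0.5)·(0.5) + (0.5)·(0.5) + (1.5)·(1.5) + (-2.5)·(-2.5)) / 3 = 9/3 = 3

S is symmetric (S[j,i] = S[i,j]). Assembling:

S = [[8.6667, -4, -4],
 [-4, 5.6667, 1.6667],
 [-4, 1.6667, 3]]


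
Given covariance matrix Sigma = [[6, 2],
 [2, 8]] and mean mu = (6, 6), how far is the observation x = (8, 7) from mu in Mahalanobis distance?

Step 1 — centre the observation: (x - mu) = (2, 1).

Step 2 — invert Sigma. det(Sigma) = 6·8 - (2)² = 44.
  Sigma^{-1} = (1/det) · [[d, -b], [-b, a]] = [[0.1818, -0.0455],
 [-0.0455, 0.1364]].

Step 3 — form the quadratic (x - mu)^T · Sigma^{-1} · (x - mu):
  Sigma^{-1} · (x - mu) = (0.3182, 0.0455).
  (x - mu)^T · [Sigma^{-1} · (x - mu)] = (2)·(0.3182) + (1)·(0.0455) = 0.6818.

Step 4 — take square root: d = √(0.6818) ≈ 0.8257.

d(x, mu) = √(0.6818) ≈ 0.8257


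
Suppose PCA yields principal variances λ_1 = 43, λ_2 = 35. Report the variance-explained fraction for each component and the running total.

Step 1 — total variance = trace(Sigma) = Σ λ_i = 43 + 35 = 78.

Step 2 — fraction explained by component i = λ_i / Σ λ:
  PC1: 43/78 = 0.5513
  PC2: 35/78 = 0.4487

Step 3 — cumulative fraction after k components = (λ_1 + ... + λ_k) / Σ λ:
  k = 1: 43/78 = 0.5513
  k = 2: (43 + 35)/78 = 78/78 = 1

Summary (fraction, with percent):

explained: PC1 0.5513 (55.13%), PC2 0.4487 (44.87%);  cumulative: 0.5513, 1


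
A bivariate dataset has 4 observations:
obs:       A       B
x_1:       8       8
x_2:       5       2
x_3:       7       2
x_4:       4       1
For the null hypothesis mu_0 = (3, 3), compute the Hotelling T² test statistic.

Step 1 — sample mean vector:
  mean(A) = (8 + 5 + 7 + 4) / 4 = 24/4 = 6
  mean(B) = (8 + 2 + 2 + 1) / 4 = 13/4 = 3.25
  x̄ = (6, 3.25),  deviation x̄ - mu_0 = (6, 3.25) - (3, 3) = (3, 0.25).

Step 2 — sample covariance matrix, S[i,j] = (1/(n-1)) · Σ_k (x_{k,i} - mean_i) · (x_{k,j} - mean_j), divisor n-1 = 3:
  S[A,A] = ((2)·(2) + (-1)·(-1) + (1)·(1) + (-2)·(-2)) / 3 = 10/3 = 3.3333
  S[A,B] = ((2)·(4.75) + (-1)·(-1.25) + (1)·(-1.25) + (-2)·(-2.25)) / 3 = 14/3 = 4.6667
  S[B,B] = ((4.75)·(4.75) + (-1.25)·(-1.25) + (-1.25)·(-1.25) + (-2.25)·(-2.25)) / 3 = 30.75/3 = 10.25
  S = [[3.3333, 4.6667],
 [4.6667, 10.25]].

Step 3 — invert S. det(S) = 3.3333·10.25 - (4.6667)² = 12.3889.
  S^{-1} = (1/det) · [[d, -b], [-b, a]] = [[0.8274, -0.3767],
 [-0.3767, 0.2691]].

Step 4 — quadratic form (x̄ - mu_0)^T · S^{-1} · (x̄ - mu_0):
  S^{-1} · (x̄ - mu_0) = (2.3879, -1.0628),
  (x̄ - mu_0)^T · [...] = (3)·(2.3879) + (0.25)·(-1.0628) = 6.898.

Step 5 — scale by n: T² = 4 · 6.898 = 27.5919.

T² ≈ 27.5919


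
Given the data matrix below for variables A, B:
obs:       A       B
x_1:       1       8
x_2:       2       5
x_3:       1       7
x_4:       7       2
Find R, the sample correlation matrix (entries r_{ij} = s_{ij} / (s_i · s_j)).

Step 1 — column means:
  mean(A) = (1 + 2 + 1 + 7) / 4 = 11/4 = 2.75
  mean(B) = (8 + 5 + 7 + 2) / 4 = 22/4 = 5.5

Step 2 — sample variances and covariances s[i,j] = (1/(n-1)) · Σ_k (x_{k,i} - mean_i) · (x_{k,j} - mean_j), with n-1 = 3:
  s[A,A] = ((-1.75)·(-1.75) + (-0.75)·(-0.75) + (-1.75)·(-1.75) + (4.25)·(4.25)) / 3 = 24.75/3 = 8.25
  s[A,B] = ((-1.75)·(2.5) + (-0.75)·(-0.5) + (-1.75)·(1.5) + (4.25)·(-3.5)) / 3 = -21.5/3 = -7.1667
  s[B,B] = ((2.5)·(2.5) + (-0.5)·(-0.5) + (1.5)·(1.5) + (-3.5)·(-3.5)) / 3 = 21/3 = 7
  Sample standard deviations s_i = √(s[i,i]):
  s(A) = √(8.25) = 2.8723
  s(B) = √(7) = 2.6458

Step 3 — r_{ij} = s_{ij} / (s_i · s_j):
  r[A,A] = 1 (diagonal).
  r[A,B] = -7.1667 / (2.8723 · 2.6458) = -7.1667 / 7.5993 = -0.9431
  r[B,B] = 1 (diagonal).

R is symmetric with unit diagonal. Assembling:

R = [[1, -0.9431],
 [-0.9431, 1]]


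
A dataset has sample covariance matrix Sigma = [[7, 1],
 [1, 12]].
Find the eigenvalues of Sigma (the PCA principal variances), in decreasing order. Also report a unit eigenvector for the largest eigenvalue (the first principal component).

Step 1 — characteristic polynomial of 2×2 Sigma:
  det(Sigma - λI) = λ² - trace · λ + det = 0.
  trace = 7 + 12 = 19, det = 7·12 - (1)² = 83.
Step 2 — discriminant:
  Δ = trace² - 4·det = 361 - 332 = 29.
Step 3 — eigenvalues:
  λ = (trace ± √Δ)/2 = (19 ± 5.3852)/2,
  λ_1 = 12.1926,  λ_2 = 6.8074.

Step 4 — unit eigenvector for λ_1: solve (Sigma - λ_1 I)v = 0. First row:
  (7 - 12.1926)·v_x + (1)·v_y = 0, i.e. (-5.1926)·v_x + (1)·v_y = 0,
  so v ∝ (b, λ_1 - a) = (1, 5.1926) = u.
  ||u|| = √((1)² + (5.1926)²) = √(27.9629) ≈ 5.288,
  v_1 = u/||u|| ≈ (0.1891, 0.982) (||v_1|| = 1).

λ_1 = 12.1926,  λ_2 = 6.8074;  v_1 ≈ (0.1891, 0.982)


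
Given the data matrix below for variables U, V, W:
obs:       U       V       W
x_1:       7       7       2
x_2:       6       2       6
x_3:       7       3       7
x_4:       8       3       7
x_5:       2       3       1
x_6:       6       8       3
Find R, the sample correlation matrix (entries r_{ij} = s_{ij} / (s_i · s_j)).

Step 1 — column means:
  mean(U) = (7 + 6 + 7 + 8 + 2 + 6) / 6 = 36/6 = 6
  mean(V) = (7 + 2 + 3 + 3 + 3 + 8) / 6 = 26/6 = 4.3333
  mean(W) = (2 + 6 + 7 + 7 + 1 + 3) / 6 = 26/6 = 4.3333

Step 2 — sample variances and covariances s[i,j] = (1/(n-1)) · Σ_k (x_{k,i} - mean_i) · (x_{k,j} - mean_j), with n-1 = 5:
  s[U,U] = ((1)·(1) + (0)·(0) + (1)·(1) + (2)·(2) + (-4)·(-4) + (0)·(0)) / 5 = 22/5 = 4.4
  s[U,V] = ((1)·(2.6667) + (0)·(-2.3333) + (1)·(-1.3333) + (2)·(-1.3333) + (-4)·(-1.3333) + (0)·(3.6667)) / 5 = 4/5 = 0.8
  s[U,W] = ((1)·(-2.3333) + (0)·(1.6667) + (1)·(2.6667) + (2)·(2.6667) + (-4)·(-3.3333) + (0)·(-1.3333)) / 5 = 19/5 = 3.8
  s[V,V] = ((2.6667)·(2.6667) + (-2.3333)·(-2.3333) + (-1.3333)·(-1.3333) + (-1.3333)·(-1.3333) + (-1.3333)·(-1.3333) + (3.6667)·(3.6667)) / 5 = 31.3333/5 = 6.2667
  s[V,W] = ((2.6667)·(-2.3333) + (-2.3333)·(1.6667) + (-1.3333)·(2.6667) + (-1.3333)·(2.6667) + (-1.3333)·(-3.3333) + (3.6667)·(-1.3333)) / 5 = -17.6667/5 = -3.5333
  s[W,W] = ((-2.3333)·(-2.3333) + (1.6667)·(1.6667) + (2.6667)·(2.6667) + (2.6667)·(2.6667) + (-3.3333)·(-3.3333) + (-1.3333)·(-1.3333)) / 5 = 35.3333/5 = 7.0667
  Sample standard deviations s_i = √(s[i,i]):
  s(U) = √(4.4) = 2.0976
  s(V) = √(6.2667) = 2.5033
  s(W) = √(7.0667) = 2.6583

Step 3 — r_{ij} = s_{ij} / (s_i · s_j):
  r[U,U] = 1 (diagonal).
  r[U,V] = 0.8 / (2.0976 · 2.5033) = 0.8 / 5.251 = 0.1524
  r[U,W] = 3.8 / (2.0976 · 2.6583) = 3.8 / 5.5761 = 0.6815
  r[V,V] = 1 (diagonal).
  r[V,W] = -3.5333 / (2.5033 · 2.6583) = -3.5333 / 6.6547 = -0.531
  r[W,W] = 1 (diagonal).

R is symmetric with unit diagonal. Assembling:

R = [[1, 0.1524, 0.6815],
 [0.1524, 1, -0.531],
 [0.6815, -0.531, 1]]
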